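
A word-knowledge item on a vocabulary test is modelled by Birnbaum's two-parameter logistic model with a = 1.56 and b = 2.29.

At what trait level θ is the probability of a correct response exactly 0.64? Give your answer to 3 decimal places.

2.659

P(θ) = 1 / (1 + exp(−a(θ − b)))
logit = ln(0.6400/0.3600) = 0.5754
θ = b + logit/(a) = 2.29 + 0.5754/1.5600 = 2.6588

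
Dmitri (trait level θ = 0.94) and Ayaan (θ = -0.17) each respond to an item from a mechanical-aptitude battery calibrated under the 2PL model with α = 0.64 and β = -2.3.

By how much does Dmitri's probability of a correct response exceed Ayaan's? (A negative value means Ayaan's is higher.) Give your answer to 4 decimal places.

P(θ) = 1 / (1 + exp(−α(θ − β)))
P(Dmitri) = 0.8883  [exponent 2.0736]
P(Ayaan) = 0.7963  [exponent 1.3632]
Difference = 0.8883 − 0.7963 = 0.0920

0.0920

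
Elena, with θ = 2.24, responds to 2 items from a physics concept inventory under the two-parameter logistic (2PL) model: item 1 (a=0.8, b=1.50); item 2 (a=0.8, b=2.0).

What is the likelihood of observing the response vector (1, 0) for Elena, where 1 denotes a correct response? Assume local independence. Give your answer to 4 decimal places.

0.2911

P(θ) = 1 / (1 + exp(−a(θ − b)))
P_1 = 1/(1+e^{-0.5920}) = 0.6438
P_2 = 1/(1+e^{-0.1920}) = 0.5479
L = P_1 × (1−P_2) = 0.6438 × 0.4521 = 0.29110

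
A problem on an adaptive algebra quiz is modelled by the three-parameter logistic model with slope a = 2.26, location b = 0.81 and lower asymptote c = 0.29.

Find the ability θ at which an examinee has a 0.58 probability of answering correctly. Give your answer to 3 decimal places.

P(θ) = c + (1 − c) · 1 / (1 + exp(−a(θ − b)))
Remove guessing floor: (0.58 − 0.29)/(1 − 0.29) = 0.4085
logit = ln(0.4085/0.5915) = -0.3704
θ = b + logit/(a) = 0.81 + (-0.3704)/2.2600 = 0.6461

0.646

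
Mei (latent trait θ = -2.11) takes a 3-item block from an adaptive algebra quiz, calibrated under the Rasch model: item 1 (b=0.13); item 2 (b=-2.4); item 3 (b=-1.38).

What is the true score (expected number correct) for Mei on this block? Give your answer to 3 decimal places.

0.993

P(θ) = 1 / (1 + exp(−(θ − b)))
P_1 = 1/(1+e^{2.2400}) = 0.0962
P_2 = 1/(1+e^{-0.2900}) = 0.5720
P_3 = 1/(1+e^{0.7300}) = 0.3252
E[score] = 0.0962 + 0.5720 + 0.3252 = 0.9934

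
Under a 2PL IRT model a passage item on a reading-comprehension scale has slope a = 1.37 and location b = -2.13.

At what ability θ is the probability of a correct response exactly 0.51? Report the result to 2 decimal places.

-2.10

P(θ) = 1 / (1 + exp(−a(θ − b)))
logit = ln(0.5100/0.4900) = 0.0400
θ = b + logit/(a) = -2.13 + 0.0400/1.3700 = -2.1008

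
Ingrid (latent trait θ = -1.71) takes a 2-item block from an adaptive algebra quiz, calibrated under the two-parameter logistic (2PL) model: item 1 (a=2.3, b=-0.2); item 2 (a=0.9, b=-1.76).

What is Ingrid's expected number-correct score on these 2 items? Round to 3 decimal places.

P(θ) = 1 / (1 + exp(−a(θ − b)))
P_1 = 1/(1+e^{3.4730}) = 0.0301
P_2 = 1/(1+e^{-0.0450}) = 0.5112
E[score] = 0.0301 + 0.5112 = 0.5413

0.541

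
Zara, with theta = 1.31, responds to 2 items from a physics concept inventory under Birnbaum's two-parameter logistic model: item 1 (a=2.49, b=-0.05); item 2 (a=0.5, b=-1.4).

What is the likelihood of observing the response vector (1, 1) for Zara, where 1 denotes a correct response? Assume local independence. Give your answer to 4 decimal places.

P(theta) = 1 / (1 + exp(−a(theta − b)))
P_1 = 1/(1+e^{-3.3864}) = 0.9673
P_2 = 1/(1+e^{-1.3550}) = 0.7949
L = P_1 × P_2 = 0.9673 × 0.7949 = 0.76893

0.7689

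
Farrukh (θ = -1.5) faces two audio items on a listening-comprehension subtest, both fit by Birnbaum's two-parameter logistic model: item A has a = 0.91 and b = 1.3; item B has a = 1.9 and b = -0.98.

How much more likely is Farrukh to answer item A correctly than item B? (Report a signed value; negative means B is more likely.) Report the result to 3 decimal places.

P(θ) = 1 / (1 + exp(−a(θ − b)))
P_A = 0.0726
P_B = 0.2713
P_A − P_B = -0.1987

-0.199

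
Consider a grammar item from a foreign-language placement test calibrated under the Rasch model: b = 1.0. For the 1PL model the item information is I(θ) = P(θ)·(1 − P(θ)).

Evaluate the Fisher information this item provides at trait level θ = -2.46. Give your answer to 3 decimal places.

0.030

P = 1/(1+e^{3.4600}) = 0.0305
P(1−P) = 0.0305 × 0.9695 = 0.0295
I = P(1−P) = 0.02954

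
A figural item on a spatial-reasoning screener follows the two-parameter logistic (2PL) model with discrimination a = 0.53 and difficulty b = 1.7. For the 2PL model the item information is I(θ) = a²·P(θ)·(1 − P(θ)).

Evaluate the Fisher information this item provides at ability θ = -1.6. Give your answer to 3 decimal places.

0.035

P = 1/(1+e^{1.7490}) = 0.1482
P(1−P) = 0.1482 × 0.8518 = 0.1262
I = a² × P(1−P) = 0.53² × 0.1262 = 0.03545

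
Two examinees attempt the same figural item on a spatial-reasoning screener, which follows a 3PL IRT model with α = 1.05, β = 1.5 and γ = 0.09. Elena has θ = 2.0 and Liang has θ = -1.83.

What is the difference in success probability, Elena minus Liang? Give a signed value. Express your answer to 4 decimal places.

P(θ) = γ + (1 − γ) · 1 / (1 + exp(−α(θ − β)))
P(Elena) = 0.6618  [exponent 0.5250]
P(Liang) = 0.1168  [exponent -3.4965]
Difference = 0.6618 − 0.1168 = 0.5450

0.5450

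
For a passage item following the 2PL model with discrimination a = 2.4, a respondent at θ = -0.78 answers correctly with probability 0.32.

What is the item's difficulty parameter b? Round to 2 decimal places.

P(θ) = 1 / (1 + exp(−a(θ − b)))
logit(0.32) = ln(0.32/0.68) = -0.7538
b = θ − logit/(a) = -0.78 − (-0.7538)/2.4000 = -0.4659

-0.47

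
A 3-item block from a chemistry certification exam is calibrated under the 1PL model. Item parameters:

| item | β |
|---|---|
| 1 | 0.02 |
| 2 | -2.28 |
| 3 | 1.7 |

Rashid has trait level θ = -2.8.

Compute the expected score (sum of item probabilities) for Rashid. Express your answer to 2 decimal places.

0.44

P(θ) = 1 / (1 + exp(−(θ − β)))
P_1 = 1/(1+e^{2.8200}) = 0.0563
P_2 = 1/(1+e^{0.5200}) = 0.3729
P_3 = 1/(1+e^{4.5000}) = 0.0110
E[score] = 0.0563 + 0.3729 + 0.0110 = 0.4401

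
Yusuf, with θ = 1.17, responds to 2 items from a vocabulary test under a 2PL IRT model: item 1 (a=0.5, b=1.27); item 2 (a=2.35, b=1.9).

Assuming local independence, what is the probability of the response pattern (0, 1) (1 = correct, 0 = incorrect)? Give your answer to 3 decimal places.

0.078

P(θ) = 1 / (1 + exp(−a(θ − b)))
P_1 = 1/(1+e^{0.0500}) = 0.4875
P_2 = 1/(1+e^{1.7155}) = 0.1525
L = (1−P_1) × P_2 = 0.5125 × 0.1525 = 0.07813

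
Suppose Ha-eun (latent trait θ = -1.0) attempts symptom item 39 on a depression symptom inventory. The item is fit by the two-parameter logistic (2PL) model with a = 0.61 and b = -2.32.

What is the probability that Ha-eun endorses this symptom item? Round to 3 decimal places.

P(θ) = 1 / (1 + exp(−a(θ − b)))
Exponent: 0.61 × (-1.0 − (-2.32)) = 0.8052
1/(1 + e^{-0.8052}) = 0.6911

0.691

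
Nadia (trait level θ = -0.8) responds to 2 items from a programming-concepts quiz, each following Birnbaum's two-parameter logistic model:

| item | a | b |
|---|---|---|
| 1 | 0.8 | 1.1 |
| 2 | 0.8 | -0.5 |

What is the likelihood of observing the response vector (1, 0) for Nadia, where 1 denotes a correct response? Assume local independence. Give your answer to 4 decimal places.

0.1004

P(θ) = 1 / (1 + exp(−a(θ − b)))
P_1 = 1/(1+e^{1.5200}) = 0.1795
P_2 = 1/(1+e^{0.2400}) = 0.4403
L = P_1 × (1−P_2) = 0.1795 × 0.5597 = 0.10045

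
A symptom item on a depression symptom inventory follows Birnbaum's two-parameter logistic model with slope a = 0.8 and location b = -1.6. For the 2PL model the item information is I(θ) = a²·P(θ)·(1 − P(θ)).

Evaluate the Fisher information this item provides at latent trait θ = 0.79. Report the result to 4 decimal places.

P = 1/(1+e^{-1.9120}) = 0.8712
P(1−P) = 0.8712 × 0.1288 = 0.1122
I = a² × P(1−P) = 0.8² × 0.1122 = 0.07179

0.0718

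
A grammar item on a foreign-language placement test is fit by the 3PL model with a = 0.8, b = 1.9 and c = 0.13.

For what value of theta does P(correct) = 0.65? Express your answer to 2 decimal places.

P(theta) = c + (1 − c) · 1 / (1 + exp(−a(theta − b)))
Remove guessing floor: (0.65 − 0.13)/(1 − 0.13) = 0.5977
logit = ln(0.5977/0.4023) = 0.3959
theta = b + logit/(a) = 1.9 + 0.3959/0.8000 = 2.3949

2.39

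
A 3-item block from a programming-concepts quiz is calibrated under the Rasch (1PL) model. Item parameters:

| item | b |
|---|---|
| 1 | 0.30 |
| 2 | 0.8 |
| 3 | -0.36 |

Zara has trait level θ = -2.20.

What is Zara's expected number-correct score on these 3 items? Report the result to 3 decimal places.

0.260

P(θ) = 1 / (1 + exp(−(θ − b)))
P_1 = 1/(1+e^{2.5000}) = 0.0759
P_2 = 1/(1+e^{3.0000}) = 0.0474
P_3 = 1/(1+e^{1.8400}) = 0.1371
E[score] = 0.0759 + 0.0474 + 0.1371 = 0.2603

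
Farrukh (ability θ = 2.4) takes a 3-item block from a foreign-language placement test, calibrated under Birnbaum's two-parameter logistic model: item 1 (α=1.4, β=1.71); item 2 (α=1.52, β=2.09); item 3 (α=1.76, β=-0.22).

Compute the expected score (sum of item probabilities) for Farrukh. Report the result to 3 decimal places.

P(θ) = 1 / (1 + exp(−α(θ − β)))
P_1 = 1/(1+e^{-0.9660}) = 0.7243
P_2 = 1/(1+e^{-0.4712}) = 0.6157
P_3 = 1/(1+e^{-4.6112}) = 0.9902
E[score] = 0.7243 + 0.6157 + 0.9902 = 2.3301

2.330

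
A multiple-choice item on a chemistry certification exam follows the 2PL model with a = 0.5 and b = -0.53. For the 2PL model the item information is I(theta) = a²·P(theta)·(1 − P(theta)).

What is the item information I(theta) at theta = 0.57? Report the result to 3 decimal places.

0.058

P = 1/(1+e^{-0.5500}) = 0.6341
P(1−P) = 0.6341 × 0.3659 = 0.2320
I = a² × P(1−P) = 0.5² × 0.2320 = 0.05800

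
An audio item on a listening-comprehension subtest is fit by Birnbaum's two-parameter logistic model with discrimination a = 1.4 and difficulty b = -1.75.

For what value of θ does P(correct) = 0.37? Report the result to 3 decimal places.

-2.130

P(θ) = 1 / (1 + exp(−a(θ − b)))
logit = ln(0.3700/0.6300) = -0.5322
θ = b + logit/(a) = -1.75 + (-0.5322)/1.4000 = -2.1302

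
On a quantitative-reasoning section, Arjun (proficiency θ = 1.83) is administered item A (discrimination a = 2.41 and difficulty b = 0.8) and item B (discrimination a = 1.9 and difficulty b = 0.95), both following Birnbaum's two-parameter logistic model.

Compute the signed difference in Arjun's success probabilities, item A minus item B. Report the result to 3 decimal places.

0.081

P(θ) = 1 / (1 + exp(−a(θ − b)))
P_A = 0.9229
P_B = 0.8418
P_A − P_B = 0.0810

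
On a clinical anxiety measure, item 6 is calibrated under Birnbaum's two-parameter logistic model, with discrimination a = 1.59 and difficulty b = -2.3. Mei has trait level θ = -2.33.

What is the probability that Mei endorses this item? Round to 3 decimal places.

0.488

P(θ) = 1 / (1 + exp(−a(θ − b)))
Exponent: 1.59 × (-2.33 − (-2.3)) = -0.0477
1/(1 + e^{0.0477}) = 0.4881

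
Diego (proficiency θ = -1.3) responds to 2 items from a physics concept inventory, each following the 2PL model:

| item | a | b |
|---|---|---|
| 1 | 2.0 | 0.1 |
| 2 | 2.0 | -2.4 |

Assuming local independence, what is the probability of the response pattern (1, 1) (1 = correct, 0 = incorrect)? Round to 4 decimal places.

P(θ) = 1 / (1 + exp(−a(θ − b)))
P_1 = 1/(1+e^{2.8000}) = 0.0573
P_2 = 1/(1+e^{-2.2000}) = 0.9002
L = P_1 × P_2 = 0.0573 × 0.9002 = 0.05161

0.0516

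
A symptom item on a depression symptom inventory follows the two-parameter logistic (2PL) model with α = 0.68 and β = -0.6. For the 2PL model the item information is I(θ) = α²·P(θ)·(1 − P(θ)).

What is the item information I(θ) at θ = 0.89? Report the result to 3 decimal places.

0.090

P = 1/(1+e^{-1.0132}) = 0.7336
P(1−P) = 0.7336 × 0.2664 = 0.1954
I = α² × P(1−P) = 0.68² × 0.1954 = 0.09036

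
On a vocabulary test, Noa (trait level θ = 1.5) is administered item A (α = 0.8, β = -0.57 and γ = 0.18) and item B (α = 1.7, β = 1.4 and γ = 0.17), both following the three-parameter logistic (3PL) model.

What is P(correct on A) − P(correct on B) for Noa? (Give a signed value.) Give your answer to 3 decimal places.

0.248

P(θ) = γ + (1 − γ) · 1 / (1 + exp(−α(θ − β)))
P_A = 0.8686
P_B = 0.6202
P_A − P_B = 0.2484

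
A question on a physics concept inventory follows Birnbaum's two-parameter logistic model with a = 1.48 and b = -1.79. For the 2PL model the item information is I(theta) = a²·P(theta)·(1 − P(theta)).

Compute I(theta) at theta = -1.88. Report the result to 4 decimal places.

P = 1/(1+e^{0.1332}) = 0.4667
P(1−P) = 0.4667 × 0.5333 = 0.2489
I = a² × P(1−P) = 1.48² × 0.2489 = 0.54518

0.5452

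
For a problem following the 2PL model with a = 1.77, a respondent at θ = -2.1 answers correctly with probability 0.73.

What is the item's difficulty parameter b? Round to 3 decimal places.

-2.662

P(θ) = 1 / (1 + exp(−a(θ − b)))
logit(0.73) = ln(0.73/0.27) = 0.9946
b = θ − logit/(a) = -2.1 − 0.9946/1.7700 = -2.6619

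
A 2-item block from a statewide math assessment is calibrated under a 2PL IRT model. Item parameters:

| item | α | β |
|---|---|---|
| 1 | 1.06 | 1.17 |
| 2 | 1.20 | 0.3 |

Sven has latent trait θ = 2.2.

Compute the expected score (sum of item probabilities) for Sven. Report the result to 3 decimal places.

P(θ) = 1 / (1 + exp(−α(θ − β)))
P_1 = 1/(1+e^{-1.0918}) = 0.7487
P_2 = 1/(1+e^{-2.2800}) = 0.9072
E[score] = 0.7487 + 0.9072 = 1.6559

1.656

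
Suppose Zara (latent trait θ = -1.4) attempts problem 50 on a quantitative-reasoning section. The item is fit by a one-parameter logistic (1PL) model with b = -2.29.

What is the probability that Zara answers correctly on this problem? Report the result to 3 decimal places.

P(θ) = 1 / (1 + exp(−(θ − b)))
Exponent: (-1.4 − (-2.29)) = 0.8900
1/(1 + e^{-0.8900}) = 0.7089
P = 0.7089

0.709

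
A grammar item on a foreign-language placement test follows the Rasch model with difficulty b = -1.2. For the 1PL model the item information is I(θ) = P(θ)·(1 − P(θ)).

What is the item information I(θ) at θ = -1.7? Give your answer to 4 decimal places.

P = 1/(1+e^{0.5000}) = 0.3775
P(1−P) = 0.3775 × 0.6225 = 0.2350
I = P(1−P) = 0.23500

0.2350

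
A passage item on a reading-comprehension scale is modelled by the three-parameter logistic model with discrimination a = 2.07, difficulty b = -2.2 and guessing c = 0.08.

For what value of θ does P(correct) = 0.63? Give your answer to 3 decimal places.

-2.008

P(θ) = c + (1 − c) · 1 / (1 + exp(−a(θ − b)))
Remove guessing floor: (0.63 − 0.08)/(1 − 0.08) = 0.5978
logit = ln(0.5978/0.4022) = 0.3964
θ = b + logit/(a) = -2.2 + 0.3964/2.0700 = -2.0085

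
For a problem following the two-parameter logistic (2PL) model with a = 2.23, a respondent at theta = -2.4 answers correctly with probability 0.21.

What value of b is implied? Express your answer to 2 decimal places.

-1.81

P(theta) = 1 / (1 + exp(−a(theta − b)))
logit(0.21) = ln(0.21/0.79) = -1.3249
b = theta − logit/(a) = -2.4 − (-1.3249)/2.2300 = -1.8059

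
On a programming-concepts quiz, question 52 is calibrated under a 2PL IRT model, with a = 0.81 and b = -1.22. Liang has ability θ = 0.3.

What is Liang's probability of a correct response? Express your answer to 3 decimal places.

P(θ) = 1 / (1 + exp(−a(θ − b)))
Exponent: 0.81 × (0.3 − (-1.22)) = 1.2312
1/(1 + e^{-1.2312}) = 0.7740

0.774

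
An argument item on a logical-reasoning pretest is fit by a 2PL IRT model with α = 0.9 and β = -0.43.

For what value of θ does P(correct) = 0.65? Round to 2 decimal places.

0.26

P(θ) = 1 / (1 + exp(−α(θ − β)))
logit = ln(0.6500/0.3500) = 0.6190
θ = β + logit/(α) = -0.43 + 0.6190/0.9000 = 0.2578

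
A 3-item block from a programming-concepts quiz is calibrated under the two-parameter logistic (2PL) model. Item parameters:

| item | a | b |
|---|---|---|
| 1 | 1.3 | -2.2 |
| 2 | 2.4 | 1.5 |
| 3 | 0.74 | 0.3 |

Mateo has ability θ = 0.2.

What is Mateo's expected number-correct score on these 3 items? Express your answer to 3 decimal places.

1.482

P(θ) = 1 / (1 + exp(−a(θ − b)))
P_1 = 1/(1+e^{-3.1200}) = 0.9577
P_2 = 1/(1+e^{3.1200}) = 0.0423
P_3 = 1/(1+e^{0.0740}) = 0.4815
E[score] = 0.9577 + 0.0423 + 0.4815 = 1.4815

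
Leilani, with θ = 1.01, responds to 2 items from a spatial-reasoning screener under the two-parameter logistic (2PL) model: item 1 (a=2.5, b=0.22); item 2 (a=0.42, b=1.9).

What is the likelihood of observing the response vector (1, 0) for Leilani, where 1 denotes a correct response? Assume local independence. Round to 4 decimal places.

0.5202

P(θ) = 1 / (1 + exp(−a(θ − b)))
P_1 = 1/(1+e^{-1.9750}) = 0.8781
P_2 = 1/(1+e^{0.3738}) = 0.4076
L = P_1 × (1−P_2) = 0.8781 × 0.5924 = 0.52019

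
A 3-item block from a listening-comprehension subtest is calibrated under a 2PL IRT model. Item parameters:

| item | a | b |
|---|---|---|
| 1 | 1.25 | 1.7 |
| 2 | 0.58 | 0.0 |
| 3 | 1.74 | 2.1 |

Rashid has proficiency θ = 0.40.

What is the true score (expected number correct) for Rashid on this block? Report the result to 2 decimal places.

0.77

P(θ) = 1 / (1 + exp(−a(θ − b)))
P_1 = 1/(1+e^{1.6250}) = 0.1645
P_2 = 1/(1+e^{-0.2320}) = 0.5577
P_3 = 1/(1+e^{2.9580}) = 0.0494
E[score] = 0.1645 + 0.5577 + 0.0494 = 0.7716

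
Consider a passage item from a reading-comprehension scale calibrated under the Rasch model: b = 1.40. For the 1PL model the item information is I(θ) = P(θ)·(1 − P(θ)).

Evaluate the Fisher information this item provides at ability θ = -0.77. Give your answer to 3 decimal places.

0.092

P = 1/(1+e^{2.1700}) = 0.1025
P(1−P) = 0.1025 × 0.8975 = 0.0920
I = P(1−P) = 0.09198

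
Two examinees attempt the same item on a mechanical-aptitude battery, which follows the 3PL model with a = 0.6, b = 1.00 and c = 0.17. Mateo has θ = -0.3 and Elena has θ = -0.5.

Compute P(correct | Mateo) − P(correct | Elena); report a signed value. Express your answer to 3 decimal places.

P(θ) = c + (1 − c) · 1 / (1 + exp(−a(θ − b)))
P(Mateo) = 0.4309  [exponent -0.7800]
P(Elena) = 0.4099  [exponent -0.9000]
Difference = 0.4309 − 0.4099 = 0.0210

0.021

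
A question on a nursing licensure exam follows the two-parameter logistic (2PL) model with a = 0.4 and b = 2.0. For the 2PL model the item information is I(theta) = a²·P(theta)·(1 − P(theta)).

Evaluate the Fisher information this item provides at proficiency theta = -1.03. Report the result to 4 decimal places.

0.0283

P = 1/(1+e^{1.2120}) = 0.2293
P(1−P) = 0.2293 × 0.7707 = 0.1767
I = a² × P(1−P) = 0.4² × 0.1767 = 0.02828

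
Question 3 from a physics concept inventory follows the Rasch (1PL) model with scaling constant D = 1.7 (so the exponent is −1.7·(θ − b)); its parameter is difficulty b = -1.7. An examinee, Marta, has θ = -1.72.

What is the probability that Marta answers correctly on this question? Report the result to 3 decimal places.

0.492

P(θ) = 1 / (1 + exp(−D·(θ − b)))
Exponent: 1.7 × (-1.72 − (-1.7)) = -0.0340
1/(1 + e^{0.0340}) = 0.4915
P = 0.4915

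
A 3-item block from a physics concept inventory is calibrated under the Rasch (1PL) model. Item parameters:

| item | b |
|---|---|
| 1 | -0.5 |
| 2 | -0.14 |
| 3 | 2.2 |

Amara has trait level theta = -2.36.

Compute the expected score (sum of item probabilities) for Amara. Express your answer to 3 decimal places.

P(theta) = 1 / (1 + exp(−(theta − b)))
P_1 = 1/(1+e^{1.8600}) = 0.1347
P_2 = 1/(1+e^{2.2200}) = 0.0980
P_3 = 1/(1+e^{4.5600}) = 0.0104
E[score] = 0.1347 + 0.0980 + 0.0104 = 0.2430

0.243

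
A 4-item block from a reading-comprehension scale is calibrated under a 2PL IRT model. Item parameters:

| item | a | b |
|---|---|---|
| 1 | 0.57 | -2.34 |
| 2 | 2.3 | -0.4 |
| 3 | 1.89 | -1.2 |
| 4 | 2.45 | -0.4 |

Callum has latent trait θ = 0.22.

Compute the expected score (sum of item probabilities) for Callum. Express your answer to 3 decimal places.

3.374

P(θ) = 1 / (1 + exp(−a(θ − b)))
P_1 = 1/(1+e^{-1.4592}) = 0.8114
P_2 = 1/(1+e^{-1.4260}) = 0.8063
P_3 = 1/(1+e^{-2.6838}) = 0.9361
P_4 = 1/(1+e^{-1.5190}) = 0.8204
E[score] = 0.8114 + 0.8063 + 0.9361 + 0.8204 = 3.3741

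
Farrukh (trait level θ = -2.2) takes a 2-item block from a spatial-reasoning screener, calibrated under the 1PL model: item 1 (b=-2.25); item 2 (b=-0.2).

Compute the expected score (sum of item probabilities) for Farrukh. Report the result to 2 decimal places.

P(θ) = 1 / (1 + exp(−(θ − b)))
P_1 = 1/(1+e^{-0.0500}) = 0.5125
P_2 = 1/(1+e^{2.0000}) = 0.1192
E[score] = 0.5125 + 0.1192 = 0.6317

0.63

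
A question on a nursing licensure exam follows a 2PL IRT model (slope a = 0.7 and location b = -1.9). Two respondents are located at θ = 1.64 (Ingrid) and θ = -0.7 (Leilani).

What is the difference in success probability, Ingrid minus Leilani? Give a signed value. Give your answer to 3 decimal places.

0.224

P(θ) = 1 / (1 + exp(−a(θ − b)))
P(Ingrid) = 0.9226  [exponent 2.4780]
P(Leilani) = 0.6985  [exponent 0.8400]
Difference = 0.9226 − 0.6985 = 0.2241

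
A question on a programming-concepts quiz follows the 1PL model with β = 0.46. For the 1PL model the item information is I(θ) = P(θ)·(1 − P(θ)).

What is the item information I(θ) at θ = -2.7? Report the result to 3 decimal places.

0.039

P = 1/(1+e^{3.1600}) = 0.0407
P(1−P) = 0.0407 × 0.9593 = 0.0390
I = P(1−P) = 0.03904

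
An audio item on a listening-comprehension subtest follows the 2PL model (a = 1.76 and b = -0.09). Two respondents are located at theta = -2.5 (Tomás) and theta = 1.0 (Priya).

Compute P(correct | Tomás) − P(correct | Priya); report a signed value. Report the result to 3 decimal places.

-0.858

P(theta) = 1 / (1 + exp(−a(theta − b)))
P(Tomás) = 0.0142  [exponent -4.2416]
P(Priya) = 0.8720  [exponent 1.9184]
Difference = 0.0142 − 0.8720 = -0.8578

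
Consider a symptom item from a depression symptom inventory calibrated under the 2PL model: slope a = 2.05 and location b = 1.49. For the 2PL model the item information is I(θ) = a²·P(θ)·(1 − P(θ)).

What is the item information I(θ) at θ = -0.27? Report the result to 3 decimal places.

P = 1/(1+e^{3.6080}) = 0.0264
P(1−P) = 0.0264 × 0.9736 = 0.0257
I = a² × P(1−P) = 2.05² × 0.0257 = 0.10798

0.108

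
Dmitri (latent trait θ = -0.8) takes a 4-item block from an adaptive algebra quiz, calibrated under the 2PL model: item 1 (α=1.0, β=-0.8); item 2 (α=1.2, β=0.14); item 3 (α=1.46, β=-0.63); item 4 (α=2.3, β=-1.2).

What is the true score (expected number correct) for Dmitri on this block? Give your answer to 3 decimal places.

P(θ) = 1 / (1 + exp(−α(θ − β)))
P_1 = 1/(1+e^{0.0000}) = 0.5000
P_2 = 1/(1+e^{1.1280}) = 0.2445
P_3 = 1/(1+e^{0.2482}) = 0.4383
P_4 = 1/(1+e^{-0.9200}) = 0.7150
E[score] = 0.5000 + 0.2445 + 0.4383 + 0.7150 = 1.8978

1.898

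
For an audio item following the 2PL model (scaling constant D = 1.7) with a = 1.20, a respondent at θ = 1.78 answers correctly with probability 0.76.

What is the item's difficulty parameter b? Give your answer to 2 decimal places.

1.21

P(θ) = 1 / (1 + exp(−D·a(θ − b)))
logit(0.76) = ln(0.76/0.24) = 1.1527
b = θ − logit/(1.7·a) = 1.78 − 1.1527/2.0400 = 1.2150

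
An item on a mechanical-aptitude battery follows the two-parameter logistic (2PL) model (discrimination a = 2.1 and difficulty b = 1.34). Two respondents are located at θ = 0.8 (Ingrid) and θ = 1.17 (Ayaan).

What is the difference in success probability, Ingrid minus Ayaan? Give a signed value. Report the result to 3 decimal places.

-0.168

P(θ) = 1 / (1 + exp(−a(θ − b)))
P(Ingrid) = 0.2434  [exponent -1.1340]
P(Ayaan) = 0.4117  [exponent -0.3570]
Difference = 0.2434 − 0.4117 = -0.1683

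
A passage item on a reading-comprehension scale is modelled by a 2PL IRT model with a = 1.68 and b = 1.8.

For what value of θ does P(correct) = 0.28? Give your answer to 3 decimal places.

1.238

P(θ) = 1 / (1 + exp(−a(θ − b)))
logit = ln(0.2800/0.7200) = -0.9445
θ = b + logit/(a) = 1.8 + (-0.9445)/1.6800 = 1.2378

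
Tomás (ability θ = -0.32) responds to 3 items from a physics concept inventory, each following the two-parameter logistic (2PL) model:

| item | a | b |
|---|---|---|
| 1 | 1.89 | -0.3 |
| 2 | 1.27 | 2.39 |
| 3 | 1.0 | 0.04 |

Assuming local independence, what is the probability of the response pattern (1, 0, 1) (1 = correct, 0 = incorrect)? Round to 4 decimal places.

0.1953

P(θ) = 1 / (1 + exp(−a(θ − b)))
P_1 = 1/(1+e^{0.0378}) = 0.4906
P_2 = 1/(1+e^{3.4417}) = 0.0310
P_3 = 1/(1+e^{0.3600}) = 0.4110
L = P_1 × (1−P_2) × P_3 = 0.4906 × 0.9690 × 0.4110 = 0.19534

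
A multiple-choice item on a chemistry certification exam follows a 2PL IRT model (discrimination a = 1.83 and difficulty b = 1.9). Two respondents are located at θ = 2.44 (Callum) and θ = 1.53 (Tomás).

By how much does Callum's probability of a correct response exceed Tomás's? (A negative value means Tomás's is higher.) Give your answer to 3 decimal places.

P(θ) = 1 / (1 + exp(−a(θ − b)))
P(Callum) = 0.7287  [exponent 0.9882]
P(Tomás) = 0.3369  [exponent -0.6771]
Difference = 0.7287 − 0.3369 = 0.3918

0.392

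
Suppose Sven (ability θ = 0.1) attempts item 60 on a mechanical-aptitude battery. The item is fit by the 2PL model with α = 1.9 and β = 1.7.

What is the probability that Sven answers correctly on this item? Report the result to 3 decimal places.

0.046

P(θ) = 1 / (1 + exp(−α(θ − β)))
Exponent: 1.9 × (0.1 − 1.7) = -3.0400
1/(1 + e^{3.0400}) = 0.0457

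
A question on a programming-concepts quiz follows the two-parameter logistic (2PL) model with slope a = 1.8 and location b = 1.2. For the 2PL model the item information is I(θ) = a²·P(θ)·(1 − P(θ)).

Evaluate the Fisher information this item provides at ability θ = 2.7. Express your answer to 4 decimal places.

P = 1/(1+e^{-2.7000}) = 0.9370
P(1−P) = 0.9370 × 0.0630 = 0.0590
I = a² × P(1−P) = 1.8² × 0.0590 = 0.19118

0.1912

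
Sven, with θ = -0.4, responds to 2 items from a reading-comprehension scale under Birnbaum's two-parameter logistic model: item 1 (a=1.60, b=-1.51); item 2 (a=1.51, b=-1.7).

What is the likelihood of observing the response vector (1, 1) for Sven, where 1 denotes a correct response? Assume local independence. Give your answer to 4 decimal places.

P(θ) = 1 / (1 + exp(−a(θ − b)))
P_1 = 1/(1+e^{-1.7760}) = 0.8552
P_2 = 1/(1+e^{-1.9630}) = 0.8769
L = P_1 × P_2 = 0.8552 × 0.8769 = 0.74989

0.7499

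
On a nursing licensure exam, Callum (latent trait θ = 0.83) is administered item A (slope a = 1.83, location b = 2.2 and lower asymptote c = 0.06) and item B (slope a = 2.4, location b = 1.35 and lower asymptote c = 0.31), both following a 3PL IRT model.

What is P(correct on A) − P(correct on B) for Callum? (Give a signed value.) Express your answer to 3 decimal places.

P(θ) = c + (1 − c) · 1 / (1 + exp(−a(θ − b)))
P_A = 0.1308
P_B = 0.4639
P_A − P_B = -0.3331

-0.333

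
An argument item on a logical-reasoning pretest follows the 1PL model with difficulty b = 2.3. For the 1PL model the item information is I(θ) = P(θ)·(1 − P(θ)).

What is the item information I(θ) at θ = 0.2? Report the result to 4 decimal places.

0.0972

P = 1/(1+e^{2.1000}) = 0.1091
P(1−P) = 0.1091 × 0.8909 = 0.0972
I = P(1−P) = 0.09719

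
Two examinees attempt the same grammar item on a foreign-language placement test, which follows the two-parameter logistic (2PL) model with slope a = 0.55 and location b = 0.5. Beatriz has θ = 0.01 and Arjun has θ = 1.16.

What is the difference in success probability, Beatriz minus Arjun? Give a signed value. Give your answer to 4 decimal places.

-0.1567

P(θ) = 1 / (1 + exp(−a(θ − b)))
P(Beatriz) = 0.4330  [exponent -0.2695]
P(Arjun) = 0.5898  [exponent 0.3630]
Difference = 0.4330 − 0.5898 = -0.1567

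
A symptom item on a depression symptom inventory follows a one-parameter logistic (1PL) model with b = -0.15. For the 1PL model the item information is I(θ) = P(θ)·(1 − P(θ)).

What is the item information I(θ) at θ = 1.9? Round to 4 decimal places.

P = 1/(1+e^{-2.0500}) = 0.8859
P(1−P) = 0.8859 × 0.1141 = 0.1010
I = P(1−P) = 0.10104

0.1010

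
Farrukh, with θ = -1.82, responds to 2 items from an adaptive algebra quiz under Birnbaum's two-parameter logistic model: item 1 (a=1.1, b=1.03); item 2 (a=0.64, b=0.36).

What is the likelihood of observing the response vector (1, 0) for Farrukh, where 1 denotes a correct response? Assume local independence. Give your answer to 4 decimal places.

0.0334

P(θ) = 1 / (1 + exp(−a(θ − b)))
P_1 = 1/(1+e^{3.1350}) = 0.0417
P_2 = 1/(1+e^{1.3952}) = 0.1986
L = P_1 × (1−P_2) = 0.0417 × 0.8014 = 0.03341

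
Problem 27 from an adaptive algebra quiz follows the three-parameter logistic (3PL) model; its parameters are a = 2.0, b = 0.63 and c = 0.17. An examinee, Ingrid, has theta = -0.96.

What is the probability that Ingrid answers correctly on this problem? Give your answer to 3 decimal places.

0.203

P(theta) = c + (1 − c) · 1 / (1 + exp(−a(theta − b)))
Exponent: 2.0 × (-0.96 − 0.63) = -3.1800
1/(1 + e^{3.1800}) = 0.0399
P = 0.17 + 0.83 × 0.0399 = 0.2031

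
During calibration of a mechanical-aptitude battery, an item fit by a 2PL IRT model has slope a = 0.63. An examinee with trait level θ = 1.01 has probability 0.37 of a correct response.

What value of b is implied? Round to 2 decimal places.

1.85

P(θ) = 1 / (1 + exp(−a(θ − b)))
logit(0.37) = ln(0.37/0.63) = -0.5322
b = θ − logit/(a) = 1.01 − (-0.5322)/0.6300 = 1.8548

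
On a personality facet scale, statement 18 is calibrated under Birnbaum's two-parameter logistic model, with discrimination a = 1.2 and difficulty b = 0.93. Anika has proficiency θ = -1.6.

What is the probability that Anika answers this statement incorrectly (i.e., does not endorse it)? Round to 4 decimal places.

P(θ) = 1 / (1 + exp(−a(θ − b)))
Exponent: 1.2 × (-1.6 − 0.93) = -3.0360
1/(1 + e^{3.0360}) = 0.0458
P(incorrect) = 1 − 0.0458 = 0.9542

0.9542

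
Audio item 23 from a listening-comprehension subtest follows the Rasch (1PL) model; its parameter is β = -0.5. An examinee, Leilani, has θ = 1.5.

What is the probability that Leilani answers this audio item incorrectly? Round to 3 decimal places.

P(θ) = 1 / (1 + exp(−(θ − β)))
Exponent: (1.5 − (-0.5)) = 2.0000
1/(1 + e^{-2.0000}) = 0.8808
P = 0.8808
P(incorrect) = 1 − 0.8808 = 0.1192

0.119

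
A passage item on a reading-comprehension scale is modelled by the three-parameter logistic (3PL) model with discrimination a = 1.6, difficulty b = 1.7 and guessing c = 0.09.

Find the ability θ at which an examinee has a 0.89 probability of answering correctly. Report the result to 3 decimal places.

2.940

P(θ) = c + (1 − c) · 1 / (1 + exp(−a(θ − b)))
Remove guessing floor: (0.89 − 0.09)/(1 − 0.09) = 0.8791
logit = ln(0.8791/0.1209) = 1.9841
θ = b + logit/(a) = 1.7 + 1.9841/1.6000 = 2.9401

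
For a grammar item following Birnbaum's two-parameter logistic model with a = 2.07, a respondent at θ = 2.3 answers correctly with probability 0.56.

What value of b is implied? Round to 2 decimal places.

P(θ) = 1 / (1 + exp(−a(θ − b)))
logit(0.56) = ln(0.56/0.44) = 0.2412
b = θ − logit/(a) = 2.3 − 0.2412/2.0700 = 2.1835

2.18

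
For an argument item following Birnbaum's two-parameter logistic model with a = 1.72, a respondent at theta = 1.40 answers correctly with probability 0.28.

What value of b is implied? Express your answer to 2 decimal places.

1.95

P(theta) = 1 / (1 + exp(−a(theta − b)))
logit(0.28) = ln(0.28/0.72) = -0.9445
b = theta − logit/(a) = 1.40 − (-0.9445)/1.7200 = 1.9491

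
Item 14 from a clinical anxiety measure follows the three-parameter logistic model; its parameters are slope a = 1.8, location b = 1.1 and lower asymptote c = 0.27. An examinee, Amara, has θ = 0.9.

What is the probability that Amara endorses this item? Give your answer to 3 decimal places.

P(θ) = c + (1 − c) · 1 / (1 + exp(−a(θ − b)))
Exponent: 1.8 × (0.9 − 1.1) = -0.3600
1/(1 + e^{0.3600}) = 0.4110
P = 0.27 + 0.73 × 0.4110 = 0.5700

0.570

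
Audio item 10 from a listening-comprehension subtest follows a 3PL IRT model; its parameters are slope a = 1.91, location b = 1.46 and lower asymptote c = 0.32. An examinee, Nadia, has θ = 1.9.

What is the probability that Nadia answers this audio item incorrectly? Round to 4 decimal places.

P(θ) = c + (1 − c) · 1 / (1 + exp(−a(θ − b)))
Exponent: 1.91 × (1.9 − 1.46) = 0.8404
1/(1 + e^{-0.8404}) = 0.6985
P = 0.32 + 0.68 × 0.6985 = 0.7950
P(incorrect) = 1 − 0.7950 = 0.2050

0.2050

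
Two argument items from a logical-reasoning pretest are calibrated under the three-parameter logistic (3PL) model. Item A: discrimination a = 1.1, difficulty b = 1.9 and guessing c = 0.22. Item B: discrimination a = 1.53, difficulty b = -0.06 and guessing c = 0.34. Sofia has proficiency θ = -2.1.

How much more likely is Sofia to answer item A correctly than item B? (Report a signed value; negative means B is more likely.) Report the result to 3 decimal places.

P(θ) = c + (1 − c) · 1 / (1 + exp(−a(θ − b)))
P_A = 0.2295
P_B = 0.3679
P_A − P_B = -0.1384

-0.138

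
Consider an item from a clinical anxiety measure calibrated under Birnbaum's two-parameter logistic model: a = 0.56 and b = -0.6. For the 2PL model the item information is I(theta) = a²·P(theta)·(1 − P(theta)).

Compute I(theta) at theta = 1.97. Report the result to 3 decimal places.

0.049

P = 1/(1+e^{-1.4392}) = 0.8083
P(1−P) = 0.8083 × 0.1917 = 0.1549
I = a² × P(1−P) = 0.56² × 0.1549 = 0.04859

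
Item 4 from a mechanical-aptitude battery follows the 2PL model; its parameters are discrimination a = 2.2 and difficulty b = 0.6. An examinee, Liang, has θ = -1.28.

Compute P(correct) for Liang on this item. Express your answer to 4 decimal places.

0.0157

P(θ) = 1 / (1 + exp(−a(θ − b)))
Exponent: 2.2 × (-1.28 − 0.6) = -4.1360
1/(1 + e^{4.1360}) = 0.0157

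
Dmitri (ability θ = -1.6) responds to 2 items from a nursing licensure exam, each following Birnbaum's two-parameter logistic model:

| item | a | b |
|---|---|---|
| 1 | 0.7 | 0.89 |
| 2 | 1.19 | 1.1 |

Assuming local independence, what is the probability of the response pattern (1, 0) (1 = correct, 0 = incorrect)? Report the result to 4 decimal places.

0.1432

P(θ) = 1 / (1 + exp(−a(θ − b)))
P_1 = 1/(1+e^{1.7430}) = 0.1489
P_2 = 1/(1+e^{3.2130}) = 0.0387
L = P_1 × (1−P_2) = 0.1489 × 0.9613 = 0.14317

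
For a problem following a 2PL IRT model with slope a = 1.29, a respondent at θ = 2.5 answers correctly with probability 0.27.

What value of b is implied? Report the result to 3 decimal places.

3.271

P(θ) = 1 / (1 + exp(−a(θ − b)))
logit(0.27) = ln(0.27/0.73) = -0.9946
b = θ − logit/(a) = 2.5 − (-0.9946)/1.2900 = 3.2710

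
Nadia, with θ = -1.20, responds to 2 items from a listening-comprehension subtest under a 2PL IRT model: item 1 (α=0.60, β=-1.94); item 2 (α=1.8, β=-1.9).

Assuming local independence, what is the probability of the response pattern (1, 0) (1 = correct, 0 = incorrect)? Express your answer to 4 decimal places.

P(θ) = 1 / (1 + exp(−α(θ − β)))
P_1 = 1/(1+e^{-0.4440}) = 0.6092
P_2 = 1/(1+e^{-1.2600}) = 0.7790
L = P_1 × (1−P_2) = 0.6092 × 0.2210 = 0.13462

0.1346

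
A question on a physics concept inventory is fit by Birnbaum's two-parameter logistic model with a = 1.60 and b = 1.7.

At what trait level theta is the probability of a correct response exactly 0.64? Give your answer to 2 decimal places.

2.06

P(theta) = 1 / (1 + exp(−a(theta − b)))
logit = ln(0.6400/0.3600) = 0.5754
theta = b + logit/(a) = 1.7 + 0.5754/1.6000 = 2.0596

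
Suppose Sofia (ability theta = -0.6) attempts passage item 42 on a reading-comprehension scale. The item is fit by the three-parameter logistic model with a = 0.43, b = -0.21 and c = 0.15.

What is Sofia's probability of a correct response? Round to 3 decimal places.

P(theta) = c + (1 − c) · 1 / (1 + exp(−a(theta − b)))
Exponent: 0.43 × (-0.6 − (-0.21)) = -0.1677
1/(1 + e^{0.1677}) = 0.4582
P = 0.15 + 0.85 × 0.4582 = 0.5394

0.539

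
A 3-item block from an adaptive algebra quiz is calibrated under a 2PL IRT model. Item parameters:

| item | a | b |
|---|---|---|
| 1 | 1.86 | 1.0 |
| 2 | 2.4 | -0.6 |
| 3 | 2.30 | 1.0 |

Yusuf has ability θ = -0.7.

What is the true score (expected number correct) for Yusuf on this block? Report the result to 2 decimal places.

P(θ) = 1 / (1 + exp(−a(θ − b)))
P_1 = 1/(1+e^{3.1620}) = 0.0406
P_2 = 1/(1+e^{0.2400}) = 0.4403
P_3 = 1/(1+e^{3.9100}) = 0.0196
E[score] = 0.0406 + 0.4403 + 0.0196 = 0.5006

0.50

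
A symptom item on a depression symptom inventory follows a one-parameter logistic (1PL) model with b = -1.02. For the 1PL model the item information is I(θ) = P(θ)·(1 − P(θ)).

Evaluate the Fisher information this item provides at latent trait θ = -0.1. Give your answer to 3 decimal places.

0.204

P = 1/(1+e^{-0.9200}) = 0.7150
P(1−P) = 0.7150 × 0.2850 = 0.2038
I = P(1−P) = 0.20376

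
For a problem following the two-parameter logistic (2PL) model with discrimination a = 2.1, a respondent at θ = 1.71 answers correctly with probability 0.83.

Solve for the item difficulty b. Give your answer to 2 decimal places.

0.95

P(θ) = 1 / (1 + exp(−a(θ − b)))
logit(0.83) = ln(0.83/0.17) = 1.5856
b = θ − logit/(a) = 1.71 − 1.5856/2.1000 = 0.9549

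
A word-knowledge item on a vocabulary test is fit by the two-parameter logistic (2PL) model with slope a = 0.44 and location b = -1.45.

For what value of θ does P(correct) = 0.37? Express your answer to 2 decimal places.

-2.66

P(θ) = 1 / (1 + exp(−a(θ − b)))
logit = ln(0.3700/0.6300) = -0.5322
θ = b + logit/(a) = -1.45 + (-0.5322)/0.4400 = -2.6596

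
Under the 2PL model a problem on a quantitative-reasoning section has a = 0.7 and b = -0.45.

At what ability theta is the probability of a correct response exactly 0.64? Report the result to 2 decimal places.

0.37

P(theta) = 1 / (1 + exp(−a(theta − b)))
logit = ln(0.6400/0.3600) = 0.5754
theta = b + logit/(a) = -0.45 + 0.5754/0.7000 = 0.3719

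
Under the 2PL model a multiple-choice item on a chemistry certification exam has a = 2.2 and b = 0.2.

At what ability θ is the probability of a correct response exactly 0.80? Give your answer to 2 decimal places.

0.83

P(θ) = 1 / (1 + exp(−a(θ − b)))
logit = ln(0.8000/0.2000) = 1.3863
θ = b + logit/(a) = 0.2 + 1.3863/2.2000 = 0.8301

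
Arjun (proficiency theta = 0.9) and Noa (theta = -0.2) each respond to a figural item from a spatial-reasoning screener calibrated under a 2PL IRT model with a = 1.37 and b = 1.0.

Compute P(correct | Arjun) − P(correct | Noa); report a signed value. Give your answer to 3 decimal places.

P(theta) = 1 / (1 + exp(−a(theta − b)))
P(Arjun) = 0.4658  [exponent -0.1370]
P(Noa) = 0.1619  [exponent -1.6440]
Difference = 0.4658 − 0.1619 = 0.3039

0.304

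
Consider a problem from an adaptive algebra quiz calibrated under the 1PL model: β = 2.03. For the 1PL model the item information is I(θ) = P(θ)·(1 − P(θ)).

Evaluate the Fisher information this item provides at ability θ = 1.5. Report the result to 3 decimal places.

0.233

P = 1/(1+e^{0.5300}) = 0.3705
P(1−P) = 0.3705 × 0.6295 = 0.2332
I = P(1−P) = 0.23323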